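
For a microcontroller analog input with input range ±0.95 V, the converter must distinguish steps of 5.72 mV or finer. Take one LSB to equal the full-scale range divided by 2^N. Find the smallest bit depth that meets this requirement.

9 bits

Full-scale range = 0.95 V − (-0.95 V) = 1.9 V.
1.9 V / 5.72 mV = 332.2. Since 2^8 = 256 and 2^9 = 512, N = 9.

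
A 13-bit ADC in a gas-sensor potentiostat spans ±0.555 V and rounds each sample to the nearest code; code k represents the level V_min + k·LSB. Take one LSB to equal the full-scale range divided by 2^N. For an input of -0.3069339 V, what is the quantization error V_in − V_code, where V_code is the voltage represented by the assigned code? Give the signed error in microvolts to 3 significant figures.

Full-scale range = 0.555 V − (-0.555 V) = 1.11 V. LSB = 1.11 V / 2^13 ≈ 135.5 µV.
(V_in − V_min)/LSB = (-0.3069339 − (-0.555)) × 8192/1.11 = 1830.7725 → nearest code k = 1831.
V_code = V_min + k × range/2^13 = -0.555 + 1831 × 1.11/8192 = -0.3069030762 V.
V_in − V_code = -0.3069339 − (-0.3069030762) = −30.8 µV.

−30.8 µV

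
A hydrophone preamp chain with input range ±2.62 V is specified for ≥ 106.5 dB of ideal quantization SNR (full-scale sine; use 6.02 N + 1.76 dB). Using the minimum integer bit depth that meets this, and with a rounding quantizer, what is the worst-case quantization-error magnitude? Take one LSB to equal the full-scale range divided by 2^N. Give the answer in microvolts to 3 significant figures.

9.99 µV

The full-scale span is 2.62 − (-2.62) = 5.24 V.
Required N = ⌈(106.5 − 1.76)/6.02⌉ = ⌈17.399⌉ = 18.
One LSB is 5.24 V / 262144 = 19.989 µV.
|e|_max = LSB/2 = 9.99 µV.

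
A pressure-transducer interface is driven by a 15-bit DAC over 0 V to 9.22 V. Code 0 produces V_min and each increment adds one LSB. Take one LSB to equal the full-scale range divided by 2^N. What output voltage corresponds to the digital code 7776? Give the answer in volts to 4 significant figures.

Range is 9.22 V. LSB = 9.22 V / 2^15.
Output = V_min + (7776/32768) × range = 0 + 0.237305 × 9.22 V
      = 0 V + 2.18795 V = 2.18795 V.

2.188 V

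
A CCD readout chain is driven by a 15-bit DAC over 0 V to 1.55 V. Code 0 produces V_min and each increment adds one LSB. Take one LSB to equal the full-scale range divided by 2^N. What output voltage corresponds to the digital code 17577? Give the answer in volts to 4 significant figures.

V_FS = 1.55 V. LSB = 1.55 V / 2^15.
Output = V_min + (17577/32768) × range = 0 + 0.536407 × 1.55 V
      = 0 V + 0.831432 V = 0.831432 V.

0.8314 V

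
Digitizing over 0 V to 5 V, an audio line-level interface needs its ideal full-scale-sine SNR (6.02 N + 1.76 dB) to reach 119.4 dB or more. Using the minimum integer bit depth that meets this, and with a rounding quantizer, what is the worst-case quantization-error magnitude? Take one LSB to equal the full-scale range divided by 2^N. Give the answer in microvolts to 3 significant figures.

2.38 µV

V_FS = 5 V.
Required N = ⌈(119.4 − 1.76)/6.02⌉ = ⌈19.542⌉ = 20.
Step size = 5/1048576 V = 4.7684 µV.
|e|_max = LSB/2 = 2.38 µV.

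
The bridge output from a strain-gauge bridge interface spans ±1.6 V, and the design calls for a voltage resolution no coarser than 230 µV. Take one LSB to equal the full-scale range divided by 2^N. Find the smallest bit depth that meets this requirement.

Full-scale range = 1.6 V − (-1.6 V) = 3.2 V.
3.2 V / 230 µV = 13910. Since 2^13 = 8192 and 2^14 = 16384, N = 14.

14 bits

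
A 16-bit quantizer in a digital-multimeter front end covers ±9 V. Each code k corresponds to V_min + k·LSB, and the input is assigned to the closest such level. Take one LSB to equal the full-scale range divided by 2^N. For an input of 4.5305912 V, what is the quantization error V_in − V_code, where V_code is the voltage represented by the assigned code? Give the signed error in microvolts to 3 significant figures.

+104 µV

Span: 9 V − (-9 V) = 18 V. LSB = 18 V / 2^16 ≈ 274.7 µV.
(4.5305912 − (-9)) / LSB = 13.5305912 × 65536/18 = 49263.3792. Nearest integer: k = 49263.
V_code = -9 + (49263/65536) × 18 = 4.5304870605 V.
e = 4.5305912 − (4.5304870605) = +104 µV.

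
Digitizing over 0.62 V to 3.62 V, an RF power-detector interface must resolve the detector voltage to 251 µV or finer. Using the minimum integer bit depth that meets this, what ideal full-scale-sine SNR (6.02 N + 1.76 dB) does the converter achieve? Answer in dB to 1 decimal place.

86.0 dB

The full-scale span is 3.62 − (0.62) = 3 V.
Need 2^N ≥ 3 V / 251 µV = 11950 → N_min = 14.
6.02(14) + 1.76 = 86.04 dB.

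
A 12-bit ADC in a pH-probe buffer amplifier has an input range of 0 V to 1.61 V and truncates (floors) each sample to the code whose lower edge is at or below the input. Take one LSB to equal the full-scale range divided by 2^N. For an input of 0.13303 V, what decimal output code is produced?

338

Range is 1.61 V. LSB = 1.61 V / 2^12 ≈ 393.1 µV.
V_in − V_min = 0.13303 − (0) = 0.13303 V.
Divide by LSB: 0.13303 × 4096/1.61 = 338.4415.
Truncating gives code 338.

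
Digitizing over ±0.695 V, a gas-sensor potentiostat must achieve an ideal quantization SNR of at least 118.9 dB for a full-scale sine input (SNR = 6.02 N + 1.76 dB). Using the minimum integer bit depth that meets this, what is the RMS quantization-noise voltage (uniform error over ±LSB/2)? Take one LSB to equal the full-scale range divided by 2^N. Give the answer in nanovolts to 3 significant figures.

383 nV

Span: 0.695 V − (-0.695 V) = 1.39 V.
Required N = ⌈(118.9 − 1.76)/6.02⌉ = ⌈19.458⌉ = 20.
Step size = 1.39/1048576 V = 1.3256 µV.
RMS noise = LSB/√12 = 383 nV.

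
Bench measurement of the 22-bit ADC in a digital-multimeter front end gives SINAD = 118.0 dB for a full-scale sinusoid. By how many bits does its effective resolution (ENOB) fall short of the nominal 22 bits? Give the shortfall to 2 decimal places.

2.69 bits

N_eff = (118.0 − 1.76)/6.02 = 19.3090 bits.
22 − 19.3090 = 2.69 bits below nominal.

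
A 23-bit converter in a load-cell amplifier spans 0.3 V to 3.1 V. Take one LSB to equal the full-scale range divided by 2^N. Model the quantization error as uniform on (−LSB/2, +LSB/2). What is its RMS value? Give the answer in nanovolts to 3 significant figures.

96.4 nV

Full-scale range = 3.1 V − (0.3 V) = 2.8 V.
LSB = 2.8 V / 2^23 = 333.79 nV.
RMS of a uniform error over width LSB is LSB/√12 = 96.4 nV.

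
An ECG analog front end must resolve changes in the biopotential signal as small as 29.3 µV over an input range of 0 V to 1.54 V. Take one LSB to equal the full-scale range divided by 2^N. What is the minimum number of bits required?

Range is 1.54 V.
Required number of levels: 1.54/29.3 µV = 52560; smallest N with 2^N ≥ that is 16.

16 bits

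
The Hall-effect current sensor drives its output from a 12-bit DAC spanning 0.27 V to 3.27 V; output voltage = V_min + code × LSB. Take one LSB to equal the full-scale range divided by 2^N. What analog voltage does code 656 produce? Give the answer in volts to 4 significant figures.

Span: 3.27 V − (0.27 V) = 3 V. LSB = 3 V / 2^12.
Output = V_min + (656/4096) × range = 0.27 + 0.160156 × 3 V
      = 0.27 + 0.480469 = 0.750469 V.

0.7505 V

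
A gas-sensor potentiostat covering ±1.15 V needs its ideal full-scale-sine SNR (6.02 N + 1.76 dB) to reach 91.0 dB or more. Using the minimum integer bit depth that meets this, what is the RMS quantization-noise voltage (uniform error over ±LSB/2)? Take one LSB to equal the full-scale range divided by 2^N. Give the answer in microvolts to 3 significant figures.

20.3 µV

Span: 1.15 V − (-1.15 V) = 2.3 V.
Required N = ⌈(91.0 − 1.76)/6.02⌉ = ⌈14.824⌉ = 15.
One LSB is 2.3 V / 32768 = 70.190 µV.
RMS noise = LSB/√12 = 20.3 µV.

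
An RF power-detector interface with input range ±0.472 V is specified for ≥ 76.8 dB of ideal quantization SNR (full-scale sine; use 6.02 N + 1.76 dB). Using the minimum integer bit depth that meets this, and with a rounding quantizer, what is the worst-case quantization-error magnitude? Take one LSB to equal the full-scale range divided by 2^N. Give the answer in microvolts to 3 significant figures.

57.6 µV

The full-scale span is 0.472 − (-0.472) = 0.944 V.
Solving 6.02 N ≥ 76.8 − 1.76: N ≥ 12.465. Round up → N = 13.
LSB = 0.944 V ÷ 2^13 = 0.944/8192 V = 115.23 µV.
|e|_max = LSB/2 = 57.6 µV.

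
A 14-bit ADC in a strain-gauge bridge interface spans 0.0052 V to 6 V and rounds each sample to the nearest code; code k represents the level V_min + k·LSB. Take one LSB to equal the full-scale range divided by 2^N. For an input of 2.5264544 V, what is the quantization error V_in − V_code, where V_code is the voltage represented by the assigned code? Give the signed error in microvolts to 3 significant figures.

Span: 6 V − (0.0052 V) = 5.9948 V. LSB = 5.9948 V / 2^14 ≈ 365.9 µV.
(2.5264544 − (0.0052)) / LSB = 2.5212544 × 16384/5.9948 = 6890.6773. Nearest integer: k = 6891.
Reconstructed level: 0.0052 + 6891 × 5.9948/16384 V = 2.5265724854 V.
Error = V_in − V_code = 2.5264544 − (2.5265724854) = −118 µV.

−118 µV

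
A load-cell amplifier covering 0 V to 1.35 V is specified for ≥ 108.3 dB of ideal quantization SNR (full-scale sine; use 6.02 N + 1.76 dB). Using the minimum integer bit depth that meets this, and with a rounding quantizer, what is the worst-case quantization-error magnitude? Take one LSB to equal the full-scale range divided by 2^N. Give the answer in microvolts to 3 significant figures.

Range is 1.35 V.
Solving 6.02 N ≥ 108.3 − 1.76: N ≥ 17.698. Round up → N = 18.
One LSB is 1.35 V / 262144 = 5.1498 µV.
Half an LSB is 2.57 µV.

2.57 µV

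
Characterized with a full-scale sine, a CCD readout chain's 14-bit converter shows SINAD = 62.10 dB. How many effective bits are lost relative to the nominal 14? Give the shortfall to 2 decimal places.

3.98 bits

N_eff = (62.10 − 1.76)/6.02 = 10.0233 bits.
Shortfall = 14 − 10.0233 = 3.9767 bits.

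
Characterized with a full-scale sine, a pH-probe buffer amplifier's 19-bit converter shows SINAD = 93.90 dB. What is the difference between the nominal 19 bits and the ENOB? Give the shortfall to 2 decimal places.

3.69 bits

ENOB = (SINAD − 1.76)/6.02 = (93.90 − 1.76)/6.02 = 15.3056 bits.
19 − 15.3056 = 3.69 bits below nominal.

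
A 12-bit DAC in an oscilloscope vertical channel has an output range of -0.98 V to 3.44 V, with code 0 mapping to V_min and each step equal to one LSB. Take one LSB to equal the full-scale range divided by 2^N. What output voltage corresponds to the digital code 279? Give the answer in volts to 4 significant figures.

Span: 3.44 V − (-0.98 V) = 4.42 V. LSB = 4.42 V / 2^12.
V_out = V_min + code × LSB = -0.98 V + 279 × 4.42 V / 4096
      = -0.98 V + 0.301069 V = -0.678931 V.

-0.6789 V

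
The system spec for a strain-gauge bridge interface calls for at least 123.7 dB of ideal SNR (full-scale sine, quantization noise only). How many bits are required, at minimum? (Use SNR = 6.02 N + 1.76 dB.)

21 bits

6.02 N + 1.76 ≥ 123.7 gives N ≥ 20.256, so the minimum integer is 21.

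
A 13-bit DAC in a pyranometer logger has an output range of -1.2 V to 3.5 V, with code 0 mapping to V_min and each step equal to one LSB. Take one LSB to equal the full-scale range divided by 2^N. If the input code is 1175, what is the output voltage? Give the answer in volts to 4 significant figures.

Full-scale range = 3.5 V − (-1.2 V) = 4.7 V. LSB = 4.7 V / 2^13.
Output = V_min + (1175/8192) × range = -1.2 + 0.143433 × 4.7 V
      = -1.2 + 0.674133 = -0.525867 V.

-0.5259 V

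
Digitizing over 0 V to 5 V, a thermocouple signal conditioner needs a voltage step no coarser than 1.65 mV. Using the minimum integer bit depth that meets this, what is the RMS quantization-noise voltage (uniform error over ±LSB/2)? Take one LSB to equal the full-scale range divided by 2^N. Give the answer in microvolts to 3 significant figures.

352 µV

Range is 5 V.
5 V / 1.65 mV = 3030. Since 2^11 = 2048 and 2^12 = 4096, N = 12.
One LSB is 5 V / 4096 = 1.2207 mV.
σ_q = LSB/√12 = 1.2207 mV/3.4641 = 352 µV.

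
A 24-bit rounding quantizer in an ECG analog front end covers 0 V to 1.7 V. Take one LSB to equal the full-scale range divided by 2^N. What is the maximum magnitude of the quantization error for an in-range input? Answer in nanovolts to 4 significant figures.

50.66 nV

Full-scale range = 1.7 V.
One LSB is 1.7 V / 16777216 = 101.328 nV.
Worst-case error for round-to-nearest is half an LSB: 50.66 nV.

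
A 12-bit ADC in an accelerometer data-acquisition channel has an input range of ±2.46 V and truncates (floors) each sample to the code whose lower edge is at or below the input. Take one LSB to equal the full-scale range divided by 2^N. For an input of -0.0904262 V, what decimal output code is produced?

1972

Full-scale range = 2.46 V − (-2.46 V) = 4.92 V. LSB = 4.92 V / 2^12 ≈ 1.201 mV.
(V_in − V_min) × 2^12/range = (-0.0904262 − (-2.46)) × 4096/4.92 = 1972.718.
Floor → code = 1972.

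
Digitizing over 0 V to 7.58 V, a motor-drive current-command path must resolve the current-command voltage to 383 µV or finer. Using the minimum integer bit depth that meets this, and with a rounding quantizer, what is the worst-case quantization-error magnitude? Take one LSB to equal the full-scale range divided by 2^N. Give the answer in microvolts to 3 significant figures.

116 µV

Span = 7.58 V.
Need 2^N ≥ 7.58 V / 383 µV = 19790 → N_min = 15.
Step size = 7.58/32768 V = 231.32 µV.
Half an LSB is 116 µV.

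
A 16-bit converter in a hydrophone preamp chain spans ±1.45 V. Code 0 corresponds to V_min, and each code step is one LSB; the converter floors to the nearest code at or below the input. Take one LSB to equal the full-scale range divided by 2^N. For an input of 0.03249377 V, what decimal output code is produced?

Range = 1.45 − (-1.45) = 2.9 V. LSB = 2.9 V / 2^16 ≈ 44.25 µV.
V_in − V_min = 0.03249377 − (-1.45) = 1.48249377 V.
Divide by LSB: 1.48249377 × 65536/2.9 = 33502.3144.
Truncating gives code 33502.

33502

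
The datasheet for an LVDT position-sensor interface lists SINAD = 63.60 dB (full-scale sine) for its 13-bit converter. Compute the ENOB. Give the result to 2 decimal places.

ENOB = (SINAD − 1.76) / 6.02 = (63.60 − 1.76) / 6.02 = 61.84 / 6.02 = 10.2724.

10.27 bits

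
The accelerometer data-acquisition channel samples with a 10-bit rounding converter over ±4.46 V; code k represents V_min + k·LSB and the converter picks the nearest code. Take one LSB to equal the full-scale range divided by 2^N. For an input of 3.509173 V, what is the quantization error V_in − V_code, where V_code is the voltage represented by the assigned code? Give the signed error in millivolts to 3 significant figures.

Range = 4.46 − (-4.46) = 8.92 V. LSB = 8.92 V / 2^10 ≈ 8.711 mV.
(V_in − V_min)/LSB = (3.509173 − (-4.46)) × 1024/8.92 = 914.8468 → nearest code k = 915.
V_code = V_min + k × range/2^10 = -4.46 + 915 × 8.92/1024 = 3.510507813 V.
e = 3.509173 − (3.510507813) = −1.33 mV.

−1.33 mV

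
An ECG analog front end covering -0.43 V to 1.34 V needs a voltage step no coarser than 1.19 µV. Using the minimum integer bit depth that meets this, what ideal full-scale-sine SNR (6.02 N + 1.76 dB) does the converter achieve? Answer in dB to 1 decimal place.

128.2 dB

Full-scale range = 1.34 V − (-0.43 V) = 1.77 V.
Required number of levels: 1.77/1.19 µV = 1.4874e6; smallest N with 2^N ≥ that is 21.
Ideal SNR at N = 21: 6.02·21 + 1.76 = 128.2 dB.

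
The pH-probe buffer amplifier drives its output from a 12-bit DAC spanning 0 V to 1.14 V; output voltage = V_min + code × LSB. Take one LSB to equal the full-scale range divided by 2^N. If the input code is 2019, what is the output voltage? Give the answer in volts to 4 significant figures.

0.5619 V

V_FS = 1.14 V. LSB = 1.14 V / 2^12.
Output = V_min + (2019/4096) × range = 0 + 0.492920 × 1.14 V
      = 0 V + 0.561929 V = 0.561929 V.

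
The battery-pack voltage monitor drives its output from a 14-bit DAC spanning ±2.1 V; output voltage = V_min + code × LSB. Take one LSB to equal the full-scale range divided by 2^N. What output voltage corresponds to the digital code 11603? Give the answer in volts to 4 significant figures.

0.8744 V

Full-scale range = 2.1 V − (-2.1 V) = 4.2 V. LSB = 4.2 V / 2^14.
V_out = V_min + code × LSB = -2.1 V + 11603 × 4.2 V / 16384
      = -2.1 V + 2.97440 V = 0.874402 V.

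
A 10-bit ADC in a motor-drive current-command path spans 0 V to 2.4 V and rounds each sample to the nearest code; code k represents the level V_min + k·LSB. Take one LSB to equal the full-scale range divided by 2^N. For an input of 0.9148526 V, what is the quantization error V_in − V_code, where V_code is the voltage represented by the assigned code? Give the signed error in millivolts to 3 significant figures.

Range is 2.4 V. LSB = 2.4 V / 2^10 ≈ 2.344 mV.
(0.9148526 − (0)) / LSB = 0.9148526 × 1024/2.4 = 390.3371. Nearest integer: k = 390.
Reconstructed level: 0 + 390 × 2.4/1024 V = 0.9140625000 V.
e = 0.9148526 − (0.9140625000) = +0.790 mV.

+0.790 mV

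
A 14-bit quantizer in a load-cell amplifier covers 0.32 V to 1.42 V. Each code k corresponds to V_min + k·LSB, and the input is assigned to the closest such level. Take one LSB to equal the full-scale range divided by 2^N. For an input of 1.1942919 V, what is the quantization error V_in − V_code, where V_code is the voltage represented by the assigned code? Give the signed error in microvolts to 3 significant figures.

Full-scale range = 1.42 V − (0.32 V) = 1.1 V. LSB = 1.1 V / 2^14 ≈ 67.14 µV.
Position in LSBs: (1.1942919 − (0.32)) × 16384/1.1 = 13022.1804; rounding gives k = 13022.
Reconstructed level: 0.32 + 13022 × 1.1/16384 V = 1.1942797852 V.
Error = V_in − V_code = 1.1942919 − (1.1942797852) = +12.1 µV.

+12.1 µV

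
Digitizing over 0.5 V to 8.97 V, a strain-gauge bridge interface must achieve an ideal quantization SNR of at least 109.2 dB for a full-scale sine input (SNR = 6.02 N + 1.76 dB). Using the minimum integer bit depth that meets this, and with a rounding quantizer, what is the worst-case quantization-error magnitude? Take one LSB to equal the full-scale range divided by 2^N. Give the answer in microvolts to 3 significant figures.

Full-scale range = 8.97 V − (0.5 V) = 8.47 V.
N ≥ (109.2 − 1.76)/6.02 = 17.847 → N_min = 18.
One LSB is 8.47 V / 262144 = 32.310 µV.
Max error for round-to-nearest is LSB/2 = 16.2 µV.

16.2 µV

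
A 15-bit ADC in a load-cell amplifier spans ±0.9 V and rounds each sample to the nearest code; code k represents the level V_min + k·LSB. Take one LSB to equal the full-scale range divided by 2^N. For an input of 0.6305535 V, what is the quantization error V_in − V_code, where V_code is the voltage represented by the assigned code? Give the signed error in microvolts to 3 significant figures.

The full-scale span is 0.9 − (-0.9) = 1.8 V. LSB = 1.8 V / 2^15 ≈ 54.93 µV.
(V_in − V_min)/LSB = (0.6305535 − (-0.9)) × 32768/1.8 = 27862.8762 → nearest code k = 27863.
V_code = V_min + k × range/2^15 = -0.9 + 27863 × 1.8/32768 = 0.63056030273 V.
Error = V_in − V_code = 0.6305535 − (0.63056030273) = −6.80 µV.

−6.80 µV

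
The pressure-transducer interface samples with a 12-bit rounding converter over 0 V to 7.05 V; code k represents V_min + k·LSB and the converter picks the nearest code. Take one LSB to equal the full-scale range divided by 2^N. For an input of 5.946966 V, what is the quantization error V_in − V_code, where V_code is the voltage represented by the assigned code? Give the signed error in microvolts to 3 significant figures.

V_FS = 7.05 V. LSB = 7.05 V / 2^12 ≈ 1.721 mV.
Position in LSBs: (5.946966 − (0)) × 4096/7.05 = 3455.1451; rounding gives k = 3455.
V_code = V_min + k × range/2^12 = 0 + 3455 × 7.05/4096 = 5.946716309 V.
V_in − V_code = 5.946966 − (5.946716309) = +250 µV.

+250 µV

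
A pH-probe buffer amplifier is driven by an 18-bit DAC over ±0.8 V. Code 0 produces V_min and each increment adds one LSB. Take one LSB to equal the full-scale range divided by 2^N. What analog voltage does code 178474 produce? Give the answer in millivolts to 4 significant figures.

Full-scale range = 0.8 V − (-0.8 V) = 1.6 V. LSB = 1.6 V / 2^18.
V_out = V_min + code × LSB = -0.8 V + 178474 × 1.6 V / 262144
      = -0.8 V + 1.08932 V = 0.289319 V.

289.3 mV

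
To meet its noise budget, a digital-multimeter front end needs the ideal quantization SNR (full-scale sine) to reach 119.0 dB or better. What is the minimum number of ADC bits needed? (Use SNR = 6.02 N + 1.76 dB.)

N ≥ (119.0 − 1.76)/6.02 = 19.475 → N_min = 20.

20 bits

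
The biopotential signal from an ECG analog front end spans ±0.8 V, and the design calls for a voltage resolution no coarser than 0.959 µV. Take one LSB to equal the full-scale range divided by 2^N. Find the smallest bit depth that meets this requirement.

Full-scale range = 0.8 V − (-0.8 V) = 1.6 V.
Levels needed ≥ 1.6/0.959 µV = 1.668e6. 2^21 = 2097152 suffices, so N_min = 21.

21 bits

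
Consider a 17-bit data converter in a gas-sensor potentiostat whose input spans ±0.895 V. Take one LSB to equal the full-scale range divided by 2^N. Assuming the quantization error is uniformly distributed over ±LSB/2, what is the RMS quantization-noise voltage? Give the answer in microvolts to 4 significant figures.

The full-scale span is 0.895 − (-0.895) = 1.79 V.
LSB = 1.79 V ÷ 2^17 = 1.79/131072 V = 13.6566 µV.
RMS of a uniform error over width LSB is LSB/√12 = 3.942 µV.

3.942 µV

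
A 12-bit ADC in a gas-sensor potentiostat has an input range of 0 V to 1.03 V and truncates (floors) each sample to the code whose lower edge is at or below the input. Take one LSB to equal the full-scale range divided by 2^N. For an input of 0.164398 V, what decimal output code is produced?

653

Full-scale range = 1.03 V. LSB = 1.03 V / 2^12 ≈ 251.5 µV.
code = ⌊(V_in − V_min)/LSB⌋ = ⌊(V_in − V_min) × 2^12 / range⌋
     = ⌊(0.164398 − (0)) × 4096 / 1.03⌋ = ⌊0.164398 × 4096/1.03⌋
     = ⌊653.761⌋ = 653.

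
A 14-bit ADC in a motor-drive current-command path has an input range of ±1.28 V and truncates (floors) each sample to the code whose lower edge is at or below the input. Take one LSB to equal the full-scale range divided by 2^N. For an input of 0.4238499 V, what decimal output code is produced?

Span: 1.28 V − (-1.28 V) = 2.56 V. LSB = 2.56 V / 2^14 ≈ 156.2 µV.
code = ⌊(V_in − V_min)/LSB⌋ = ⌊(V_in − V_min) × 2^14 / range⌋
     = ⌊(0.4238499 − (-1.28)) × 16384 / 2.56⌋ = ⌊1.7038499 × 16384/2.56⌋
     = ⌊10904.639⌋ = 10904.

10904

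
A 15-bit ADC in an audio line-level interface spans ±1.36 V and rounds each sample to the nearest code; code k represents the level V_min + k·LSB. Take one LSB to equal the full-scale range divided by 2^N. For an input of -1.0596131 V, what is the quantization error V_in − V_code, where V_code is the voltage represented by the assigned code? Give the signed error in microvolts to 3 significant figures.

−18.4 µV

Full-scale range = 1.36 V − (-1.36 V) = 2.72 V. LSB = 2.72 V / 2^15 ≈ 83.01 µV.
Position in LSBs: (-1.0596131 − (-1.36)) × 32768/2.72 = 3618.7787; rounding gives k = 3619.
V_code = -1.36 + (3619/32768) × 2.72 = -1.0595947266 V.
Error = V_in − V_code = -1.0596131 − (-1.0595947266) = −18.4 µV.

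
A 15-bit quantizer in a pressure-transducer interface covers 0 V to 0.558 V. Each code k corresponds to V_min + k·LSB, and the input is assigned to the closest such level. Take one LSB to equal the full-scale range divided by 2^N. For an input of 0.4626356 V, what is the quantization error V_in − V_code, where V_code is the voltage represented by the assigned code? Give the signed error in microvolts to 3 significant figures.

−3.07 µV

V_FS = 0.558 V. LSB = 0.558 V / 2^15 ≈ 17.03 µV.
Position in LSBs: (0.4626356 − (0)) × 32768/0.558 = 27167.8196; rounding gives k = 27168.
Reconstructed level: 0 + 27168 × 0.558/32768 V = 0.46263867188 V.
e = 0.4626356 − (0.46263867188) = −3.07 µV.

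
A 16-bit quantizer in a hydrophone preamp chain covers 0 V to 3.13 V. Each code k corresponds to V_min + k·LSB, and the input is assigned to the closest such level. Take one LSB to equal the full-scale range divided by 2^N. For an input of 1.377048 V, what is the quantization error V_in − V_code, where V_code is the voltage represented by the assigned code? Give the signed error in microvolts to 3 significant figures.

Range is 3.13 V. LSB = 3.13 V / 2^16 ≈ 47.76 µV.
(V_in − V_min)/LSB = (1.377048 − (0)) × 65536/3.13 = 28832.6574 → nearest code k = 28833.
V_code = 0 + (28833/65536) × 3.13 = 1.3770643616 V.
e = 1.377048 − (1.3770643616) = −16.4 µV.

−16.4 µV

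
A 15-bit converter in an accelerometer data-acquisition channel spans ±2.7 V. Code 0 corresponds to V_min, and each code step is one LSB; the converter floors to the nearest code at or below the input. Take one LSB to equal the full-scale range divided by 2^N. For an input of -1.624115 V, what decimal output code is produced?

Full-scale range = 2.7 V − (-2.7 V) = 5.4 V. LSB = 5.4 V / 2^15 ≈ 164.8 µV.
(V_in − V_min) × 2^15/range = (-1.624115 − (-2.7)) × 32768/5.4 = 6528.630.
Floor → code = 6528.

6528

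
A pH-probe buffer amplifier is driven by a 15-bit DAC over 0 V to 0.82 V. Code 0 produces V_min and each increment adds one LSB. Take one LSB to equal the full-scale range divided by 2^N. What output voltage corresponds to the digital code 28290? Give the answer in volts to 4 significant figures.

Full-scale range = 0.82 V. LSB = 0.82 V / 2^15.
V_out = 0 + 28290 × (0.82/32768) V
      = 0 V + 0.707941 V = 0.707941 V.

0.7079 V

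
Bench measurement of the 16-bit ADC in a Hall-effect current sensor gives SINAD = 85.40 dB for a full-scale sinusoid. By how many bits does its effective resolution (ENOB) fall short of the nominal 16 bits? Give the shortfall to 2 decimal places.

2.11 bits

ENOB = (SINAD − 1.76)/6.02 = (85.40 − 1.76)/6.02 = 13.8937 bits.
Lost resolution: 16 − 13.8937 = 2.1063 bits.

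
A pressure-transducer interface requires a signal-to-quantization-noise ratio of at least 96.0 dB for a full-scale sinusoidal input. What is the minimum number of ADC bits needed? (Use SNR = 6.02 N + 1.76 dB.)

N ≥ (96.0 − 1.76)/6.02 = 15.654 → N_min = 16.

16 bits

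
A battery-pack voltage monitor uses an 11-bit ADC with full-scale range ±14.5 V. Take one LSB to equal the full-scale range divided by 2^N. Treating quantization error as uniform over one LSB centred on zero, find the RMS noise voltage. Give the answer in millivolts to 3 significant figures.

4.09 mV

Full-scale range = 14.5 V − (-14.5 V) = 29 V.
Step size = 29/2048 V = 14.160 mV.
For a uniform distribution on [−LSB/2, +LSB/2], V_rms = LSB/√12 = 14.160 mV/3.4641 = 4.09 mV.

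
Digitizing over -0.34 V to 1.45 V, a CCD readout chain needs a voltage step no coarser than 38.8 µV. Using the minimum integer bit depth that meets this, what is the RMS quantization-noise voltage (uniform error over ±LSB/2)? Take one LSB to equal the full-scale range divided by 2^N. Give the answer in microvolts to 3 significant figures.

7.88 µV

Span: 1.45 V − (-0.34 V) = 1.79 V.
Required number of levels: 1.79/38.8 µV = 46134; smallest N with 2^N ≥ that is 16.
One LSB is 1.79 V / 65536 = 27.313 µV.
V_rms = LSB/√12 = 7.88 µV.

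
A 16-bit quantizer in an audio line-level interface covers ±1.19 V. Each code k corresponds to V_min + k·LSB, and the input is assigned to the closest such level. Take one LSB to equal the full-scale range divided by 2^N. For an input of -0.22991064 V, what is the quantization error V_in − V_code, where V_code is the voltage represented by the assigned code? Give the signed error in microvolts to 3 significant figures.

Span: 1.19 V − (-1.19 V) = 2.38 V. LSB = 2.38 V / 2^16 ≈ 36.32 µV.
(-0.22991064 − (-1.19)) / LSB = 0.96008936 × 65536/2.38 = 26437.1497. Nearest integer: k = 26437.
Reconstructed level: -1.19 + 26437 × 2.38/65536 V = -0.22991607666 V.
e = -0.22991064 − (-0.22991607666) = +5.44 µV.

+5.44 µV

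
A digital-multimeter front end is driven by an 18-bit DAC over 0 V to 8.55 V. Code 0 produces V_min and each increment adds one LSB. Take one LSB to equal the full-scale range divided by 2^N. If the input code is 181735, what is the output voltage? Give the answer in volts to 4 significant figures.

V_FS = 8.55 V. LSB = 8.55 V / 2^18.
Output = V_min + (181735/262144) × range = 0 + 0.693264 × 8.55 V
      = 0 V + 5.92741 V = 5.92741 V.

5.927 V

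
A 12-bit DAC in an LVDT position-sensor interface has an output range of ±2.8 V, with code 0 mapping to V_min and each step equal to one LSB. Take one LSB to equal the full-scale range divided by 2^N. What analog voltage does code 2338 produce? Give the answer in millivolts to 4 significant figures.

Full-scale range = 2.8 V − (-2.8 V) = 5.6 V. LSB = 5.6 V / 2^12.
V_out = V_min + code × LSB = -2.8 V + 2338 × 5.6 V / 4096
      = -2.8 V + 3.19648 V = 0.396484 V.

396.5 mV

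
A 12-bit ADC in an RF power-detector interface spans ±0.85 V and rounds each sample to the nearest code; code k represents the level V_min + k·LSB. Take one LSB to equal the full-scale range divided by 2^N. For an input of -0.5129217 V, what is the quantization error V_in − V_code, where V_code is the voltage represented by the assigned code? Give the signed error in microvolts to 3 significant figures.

Full-scale range = 0.85 V − (-0.85 V) = 1.7 V. LSB = 1.7 V / 2^12 ≈ 415.0 µV.
(-0.5129217 − (-0.85)) / LSB = 0.3370783 × 4096/1.7 = 812.1604. Nearest integer: k = 812.
Reconstructed level: -0.85 + 812 × 1.7/4096 V = -0.5129882813 V.
Error = V_in − V_code = -0.5129217 − (-0.5129882813) = +66.6 µV.

+66.6 µV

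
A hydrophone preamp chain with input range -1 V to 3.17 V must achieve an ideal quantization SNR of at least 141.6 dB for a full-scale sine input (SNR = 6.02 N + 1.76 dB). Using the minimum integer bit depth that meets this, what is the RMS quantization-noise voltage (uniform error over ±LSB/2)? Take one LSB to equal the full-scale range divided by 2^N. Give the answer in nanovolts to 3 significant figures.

71.8 nV

The full-scale span is 3.17 − (-1) = 4.17 V.
Solving 6.02 N ≥ 141.6 − 1.76: N ≥ 23.229. Round up → N = 24.
One LSB is 4.17 V / 16777216 = 248.55 nV.
V_rms = LSB/√12 = 71.8 nV.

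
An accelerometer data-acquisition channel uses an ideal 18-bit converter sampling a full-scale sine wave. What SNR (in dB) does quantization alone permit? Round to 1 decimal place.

SNR = 6.02·18 + 1.76 = 110.12 dB.

110.1 dB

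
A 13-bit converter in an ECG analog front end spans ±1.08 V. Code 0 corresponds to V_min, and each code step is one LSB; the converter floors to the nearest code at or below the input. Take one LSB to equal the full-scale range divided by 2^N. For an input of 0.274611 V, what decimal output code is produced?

5137

Full-scale range = 1.08 V − (-1.08 V) = 2.16 V. LSB = 2.16 V / 2^13 ≈ 263.7 µV.
V_in − V_min = 0.274611 − (-1.08) = 1.354611 V.
Divide by LSB: 1.354611 × 8192/2.16 = 5137.4876.
Truncating gives code 5137.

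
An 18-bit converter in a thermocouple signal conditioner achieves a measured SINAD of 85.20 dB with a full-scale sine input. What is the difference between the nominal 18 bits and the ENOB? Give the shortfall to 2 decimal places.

4.14 bits

ENOB = (SINAD − 1.76)/6.02 = (85.20 − 1.76)/6.02 = 13.8605 bits.
18 − 13.8605 = 4.14 bits below nominal.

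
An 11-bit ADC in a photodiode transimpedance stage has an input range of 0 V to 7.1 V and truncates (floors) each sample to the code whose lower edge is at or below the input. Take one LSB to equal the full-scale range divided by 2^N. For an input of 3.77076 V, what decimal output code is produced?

V_FS = 7.1 V. LSB = 7.1 V / 2^11 ≈ 3.467 mV.
code = ⌊(V_in − V_min)/LSB⌋ = ⌊(V_in − V_min) × 2^11 / range⌋
     = ⌊(3.77076 − (0)) × 2048 / 7.1⌋ = ⌊3.77076 × 2048/7.1⌋
     = ⌊1087.678⌋ = 1087.

1087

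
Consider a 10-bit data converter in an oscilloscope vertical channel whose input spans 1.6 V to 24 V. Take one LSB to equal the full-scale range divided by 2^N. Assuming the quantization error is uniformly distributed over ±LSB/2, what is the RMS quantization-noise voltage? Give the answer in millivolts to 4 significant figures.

Span: 24 V − (1.6 V) = 22.4 V.
LSB = 22.4 V ÷ 2^10 = 22.4/1024 V = 21.8750 mV.
σ_q = LSB/√12 = 21.8750 mV/3.4641 = 6.315 mV.

6.315 mV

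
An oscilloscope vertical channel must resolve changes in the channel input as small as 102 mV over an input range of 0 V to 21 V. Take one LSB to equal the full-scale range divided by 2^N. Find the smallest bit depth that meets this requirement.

8 bits

Range is 21 V.
Need 2^N ≥ 21 V / 102 mV = 205.9 → N_min = 8.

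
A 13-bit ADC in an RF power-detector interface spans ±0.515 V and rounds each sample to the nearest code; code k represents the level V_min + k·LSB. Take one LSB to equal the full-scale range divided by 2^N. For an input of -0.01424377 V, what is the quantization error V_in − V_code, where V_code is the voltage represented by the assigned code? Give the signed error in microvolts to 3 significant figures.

−36.0 µV

The full-scale span is 0.515 − (-0.515) = 1.03 V. LSB = 1.03 V / 2^13 ≈ 125.7 µV.
Position in LSBs: (-0.01424377 − (-0.515)) × 8192/1.03 = 3982.7136; rounding gives k = 3983.
Reconstructed level: -0.515 + 3983 × 1.03/8192 V = -0.01420776367 V.
Error = V_in − V_code = -0.01424377 − (-0.01420776367) = −36.0 µV.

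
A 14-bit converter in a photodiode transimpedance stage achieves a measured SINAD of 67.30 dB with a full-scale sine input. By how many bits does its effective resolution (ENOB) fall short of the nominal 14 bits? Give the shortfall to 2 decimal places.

3.11 bits

Effective bits = (67.30 − 1.76)/6.02 = 10.8870.
14 − 10.8870 = 3.11 bits below nominal.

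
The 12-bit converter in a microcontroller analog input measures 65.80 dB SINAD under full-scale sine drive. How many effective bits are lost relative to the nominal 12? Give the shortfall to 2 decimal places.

1.36 bits

Effective bits = (65.80 − 1.76)/6.02 = 10.6379.
Shortfall = 12 − 10.6379 = 1.3621 bits.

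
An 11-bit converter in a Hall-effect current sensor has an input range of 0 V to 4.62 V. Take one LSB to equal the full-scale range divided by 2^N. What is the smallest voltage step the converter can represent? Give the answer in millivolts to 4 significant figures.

2.256 mV

Range is 4.62 V.
Number of codes = 2^11 = 2048.
Step size = 4.62/2048 V = 2.256 mV.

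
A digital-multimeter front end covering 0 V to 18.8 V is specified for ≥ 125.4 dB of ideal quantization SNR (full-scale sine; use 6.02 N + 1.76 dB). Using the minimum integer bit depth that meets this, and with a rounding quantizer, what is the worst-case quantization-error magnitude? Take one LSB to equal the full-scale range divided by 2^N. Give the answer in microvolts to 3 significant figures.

Span = 18.8 V.
N ≥ (125.4 − 1.76)/6.02 = 20.538 → N_min = 21.
Step size = 18.8/2097152 V = 8.9645 µV.
Half an LSB is 4.48 µV.

4.48 µV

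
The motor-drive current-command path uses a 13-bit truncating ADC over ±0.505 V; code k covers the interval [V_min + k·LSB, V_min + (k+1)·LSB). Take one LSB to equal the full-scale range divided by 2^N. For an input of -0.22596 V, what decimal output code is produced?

The full-scale span is 0.505 − (-0.505) = 1.01 V. LSB = 1.01 V / 2^13 ≈ 123.3 µV.
(V_in − V_min) × 2^13/range = (-0.22596 − (-0.505)) × 8192/1.01 = 2263.263.
Floor → code = 2263.

2263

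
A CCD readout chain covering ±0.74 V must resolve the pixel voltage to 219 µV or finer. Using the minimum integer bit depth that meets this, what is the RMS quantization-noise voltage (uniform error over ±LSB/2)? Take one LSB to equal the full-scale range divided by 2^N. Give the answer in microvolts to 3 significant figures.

52.2 µV

The full-scale span is 0.74 − (-0.74) = 1.48 V.
Levels needed ≥ 1.48/219 µV = 6758. 2^13 = 8192 suffices, so N_min = 13.
LSB = 1.48 V ÷ 2^13 = 1.48/8192 V = 180.66 µV.
σ_q = LSB/√12 = 180.66 µV/3.4641 = 52.2 µV.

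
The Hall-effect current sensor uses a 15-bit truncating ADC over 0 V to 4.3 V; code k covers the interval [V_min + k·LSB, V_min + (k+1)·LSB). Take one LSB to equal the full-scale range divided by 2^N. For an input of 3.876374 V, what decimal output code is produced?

29539

V_FS = 4.3 V. LSB = 4.3 V / 2^15 ≈ 131.2 µV.
V_in − V_min = 3.876374 − (0) = 3.876374 V.
Divide by LSB: 3.876374 × 32768/4.3 = 29539.7728.
Truncating gives code 29539.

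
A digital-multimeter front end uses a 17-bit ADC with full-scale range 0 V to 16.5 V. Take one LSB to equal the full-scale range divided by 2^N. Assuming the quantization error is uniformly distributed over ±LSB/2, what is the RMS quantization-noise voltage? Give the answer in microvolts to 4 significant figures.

Range is 16.5 V.
Step size = 16.5/131072 V = 125.885 µV.
V_rms = LSB/√12 = 125.885 µV / √12 = 36.34 µV.

36.34 µV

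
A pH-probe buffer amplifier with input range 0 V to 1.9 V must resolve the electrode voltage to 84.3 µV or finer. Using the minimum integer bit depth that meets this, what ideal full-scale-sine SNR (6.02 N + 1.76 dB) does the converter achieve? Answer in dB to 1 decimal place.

92.1 dB

Full-scale range = 1.9 V.
Levels needed ≥ 1.9/84.3 µV = 22540. 2^15 = 32768 suffices, so N_min = 15.
6.02(15) + 1.76 = 92.06 dB.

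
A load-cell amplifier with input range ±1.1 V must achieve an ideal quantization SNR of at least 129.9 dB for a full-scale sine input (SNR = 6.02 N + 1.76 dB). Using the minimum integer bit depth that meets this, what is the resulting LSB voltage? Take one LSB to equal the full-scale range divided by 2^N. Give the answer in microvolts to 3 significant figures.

Full-scale range = 1.1 V − (-1.1 V) = 2.2 V.
Required N = ⌈(129.9 − 1.76)/6.02⌉ = ⌈21.286⌉ = 22.
LSB = 2.2 V ÷ 2^22 = 2.2/4194304 V = 0.525 µV.

0.525 µV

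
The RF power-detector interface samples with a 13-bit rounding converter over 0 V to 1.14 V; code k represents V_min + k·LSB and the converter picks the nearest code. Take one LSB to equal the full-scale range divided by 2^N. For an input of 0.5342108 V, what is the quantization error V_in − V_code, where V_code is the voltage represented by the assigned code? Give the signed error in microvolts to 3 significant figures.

−25.0 µV

Span = 1.14 V. LSB = 1.14 V / 2^13 ≈ 139.2 µV.
(V_in − V_min)/LSB = (0.5342108 − (0)) × 8192/1.14 = 3838.8201 → nearest code k = 3839.
V_code = V_min + k × range/2^13 = 0 + 3839 × 1.14/8192 = 0.5342358398 V.
e = 0.5342108 − (0.5342358398) = −25.0 µV.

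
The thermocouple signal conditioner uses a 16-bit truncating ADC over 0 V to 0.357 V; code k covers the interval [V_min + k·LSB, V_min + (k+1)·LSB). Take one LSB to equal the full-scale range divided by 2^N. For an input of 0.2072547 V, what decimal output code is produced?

38046

V_FS = 0.357 V. LSB = 0.357 V / 2^16 ≈ 5.447 µV.
V_in − V_min = 0.2072547 − (0) = 0.2072547 V.
Divide by LSB: 0.2072547 × 65536/0.357 = 38046.6219.
Truncating gives code 38046.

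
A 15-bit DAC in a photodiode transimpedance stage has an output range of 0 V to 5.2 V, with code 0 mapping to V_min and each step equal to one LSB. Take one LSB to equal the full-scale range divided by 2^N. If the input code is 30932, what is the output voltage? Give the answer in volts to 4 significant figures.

V_FS = 5.2 V. LSB = 5.2 V / 2^15.
V_out = V_min + code × LSB = 0 V + 30932 × 5.2 V / 32768
      = 0 V + 4.90864 V = 4.90864 V.

4.909 V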